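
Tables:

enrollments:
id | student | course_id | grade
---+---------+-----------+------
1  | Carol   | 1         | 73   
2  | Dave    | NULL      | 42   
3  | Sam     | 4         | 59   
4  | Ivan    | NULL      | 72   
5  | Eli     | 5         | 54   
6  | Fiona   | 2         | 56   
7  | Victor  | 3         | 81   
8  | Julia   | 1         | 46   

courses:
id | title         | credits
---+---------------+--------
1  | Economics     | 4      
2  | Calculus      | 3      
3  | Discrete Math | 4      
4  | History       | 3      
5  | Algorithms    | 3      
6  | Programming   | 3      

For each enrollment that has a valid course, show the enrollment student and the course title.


INNER JOIN keeps only enrollments rows whose course_id matches an id in courses. Walk through each enrollment:
  - enrollment 1 (Carol): course_id=1 -> matches Economics
  - enrollment 2 (Dave): course_id=NULL, no match -> dropped
  - enrollment 3 (Sam): course_id=4 -> matches History
  - enrollment 4 (Ivan): course_id=NULL, no match -> dropped
  - enrollment 5 (Eli): course_id=5 -> matches Algorithms
  - enrollment 6 (Fiona): course_id=2 -> matches Calculus
  - enrollment 7 (Victor): course_id=3 -> matches Discrete Math
  - enrollment 8 (Julia): course_id=1 -> matches Economics
So 2 of 8 rows are dropped.

SQL:
SELECT a.student, b.title AS course
FROM enrollments a
INNER JOIN courses b ON a.course_id = b.id

Result:
student | course       
--------+--------------
Carol   | Economics    
Sam     | History      
Eli     | Algorithms   
Fiona   | Calculus     
Victor  | Discrete Math
Julia   | Economics    


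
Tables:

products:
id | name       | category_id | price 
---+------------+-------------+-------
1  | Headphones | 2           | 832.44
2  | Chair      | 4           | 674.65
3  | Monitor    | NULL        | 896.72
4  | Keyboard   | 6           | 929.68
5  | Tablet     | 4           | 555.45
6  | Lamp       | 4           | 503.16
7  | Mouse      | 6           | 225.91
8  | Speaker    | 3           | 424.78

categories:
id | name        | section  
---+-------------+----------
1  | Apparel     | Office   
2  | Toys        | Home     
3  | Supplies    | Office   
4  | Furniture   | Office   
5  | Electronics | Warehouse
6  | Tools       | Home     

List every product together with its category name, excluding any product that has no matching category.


INNER JOIN keeps only products rows whose category_id matches an id in categories. Walk through each product:
  - product 1 (Headphones): category_id=2 -> matches Toys
  - product 2 (Chair): category_id=4 -> matches Furniture
  - product 3 (Monitor): category_id=NULL, no match -> dropped
  - product 4 (Keyboard): category_id=6 -> matches Tools
  - product 5 (Tablet): category_id=4 -> matches Furniture
  - product 6 (Lamp): category_id=4 -> matches Furniture
  - product 7 (Mouse): category_id=6 -> matches Tools
  - product 8 (Speaker): category_id=3 -> matches Supplies
So 1 of 8 rows is dropped.

SQL:
SELECT a.name, b.name AS category
FROM products a
INNER JOIN categories b ON a.category_id = b.id

Result:
name       | category 
-----------+----------
Headphones | Toys     
Chair      | Furniture
Keyboard   | Tools    
Tablet     | Furniture
Lamp       | Furniture
Mouse      | Tools    
Speaker    | Supplies 


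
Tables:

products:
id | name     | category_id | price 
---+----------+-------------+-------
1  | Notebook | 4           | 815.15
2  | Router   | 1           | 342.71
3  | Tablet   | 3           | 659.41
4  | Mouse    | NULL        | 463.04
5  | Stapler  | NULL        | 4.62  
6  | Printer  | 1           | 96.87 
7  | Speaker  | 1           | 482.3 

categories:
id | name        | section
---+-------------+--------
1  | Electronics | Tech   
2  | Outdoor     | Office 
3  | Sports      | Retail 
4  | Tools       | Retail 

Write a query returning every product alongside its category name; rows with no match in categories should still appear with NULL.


LEFT JOIN keeps every row from products (the left table); where category_id has no match in categories, the category columns become NULL. Walk through each product:
  - product 1 (Notebook): category_id=4 -> matches Tools
  - product 2 (Router): category_id=1 -> matches Electronics
  - product 3 (Tablet): category_id=3 -> matches Sports
  - product 4 (Mouse): category_id=NULL, no match -> kept with NULL
  - product 5 (Stapler): category_id=NULL, no match -> kept with NULL
  - product 6 (Printer): category_id=1 -> matches Electronics
  - product 7 (Speaker): category_id=1 -> matches Electronics
All 7 rows appear; 2 have NULL category.

SQL:
SELECT a.name, b.name AS category
FROM products a
LEFT JOIN categories b ON a.category_id = b.id

Result:
name     | category   
---------+------------
Notebook | Tools      
Router   | Electronics
Tablet   | Sports     
Mouse    | NULL       
Stapler  | NULL       
Printer  | Electronics
Speaker  | Electronics


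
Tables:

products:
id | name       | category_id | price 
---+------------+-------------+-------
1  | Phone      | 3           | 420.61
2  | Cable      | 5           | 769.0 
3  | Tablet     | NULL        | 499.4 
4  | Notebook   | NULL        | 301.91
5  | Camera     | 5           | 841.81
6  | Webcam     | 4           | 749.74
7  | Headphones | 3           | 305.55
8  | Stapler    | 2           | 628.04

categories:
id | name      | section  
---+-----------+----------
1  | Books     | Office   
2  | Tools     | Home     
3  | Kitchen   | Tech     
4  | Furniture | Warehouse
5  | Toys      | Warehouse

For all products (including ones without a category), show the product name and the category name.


LEFT JOIN keeps every row from products (the left table); where category_id has no match in categories, the category columns become NULL. Walk through each product:
  - product 1 (Phone): category_id=3 -> matches Kitchen
  - product 2 (Cable): category_id=5 -> matches Toys
  - product 3 (Tablet): category_id=NULL, no match -> kept with NULL
  - product 4 (Notebook): category_id=NULL, no match -> kept with NULL
  - product 5 (Camera): category_id=5 -> matches Toys
  - product 6 (Webcam): category_id=4 -> matches Furniture
  - product 7 (Headphones): category_id=3 -> matches Kitchen
  - product 8 (Stapler): category_id=2 -> matches Tools
All 8 rows appear; 2 have NULL category.

SQL:
SELECT a.name, b.name AS category
FROM products a
LEFT JOIN categories b ON a.category_id = b.id

Result:
name       | category 
-----------+----------
Phone      | Kitchen  
Cable      | Toys     
Tablet     | NULL     
Notebook   | NULL     
Camera     | Toys     
Webcam     | Furniture
Headphones | Kitchen  
Stapler    | Tools    


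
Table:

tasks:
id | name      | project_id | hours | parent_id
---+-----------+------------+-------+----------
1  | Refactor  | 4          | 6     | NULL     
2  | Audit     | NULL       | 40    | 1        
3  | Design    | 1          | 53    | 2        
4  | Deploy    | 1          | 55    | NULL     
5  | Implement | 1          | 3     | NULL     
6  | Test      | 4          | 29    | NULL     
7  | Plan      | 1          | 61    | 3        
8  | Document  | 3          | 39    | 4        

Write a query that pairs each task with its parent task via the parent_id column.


This is a self-join: tasks is joined to a second copy of itself, matching each row's parent_id to another row's id. Use LEFT JOIN so rows with parent_id=NULL are kept.
  - task 1 (Refactor): parent_id=NULL -> NULL
  - task 2 (Audit): parent_id=1 -> Refactor
  - task 3 (Design): parent_id=2 -> Audit
  - task 4 (Deploy): parent_id=NULL -> NULL
  - task 5 (Implement): parent_id=NULL -> NULL
  - task 6 (Test): parent_id=NULL -> NULL
  - task 7 (Plan): parent_id=3 -> Design
  - task 8 (Document): parent_id=4 -> Deploy

SQL:
SELECT a.name AS item, b.name AS parent
FROM tasks a
LEFT JOIN tasks b ON a.parent_id = b.id

Result:
item      | parent  
----------+---------
Refactor  | NULL    
Audit     | Refactor
Design    | Audit   
Deploy    | NULL    
Implement | NULL    
Test      | NULL    
Plan      | Design  
Document  | Deploy  


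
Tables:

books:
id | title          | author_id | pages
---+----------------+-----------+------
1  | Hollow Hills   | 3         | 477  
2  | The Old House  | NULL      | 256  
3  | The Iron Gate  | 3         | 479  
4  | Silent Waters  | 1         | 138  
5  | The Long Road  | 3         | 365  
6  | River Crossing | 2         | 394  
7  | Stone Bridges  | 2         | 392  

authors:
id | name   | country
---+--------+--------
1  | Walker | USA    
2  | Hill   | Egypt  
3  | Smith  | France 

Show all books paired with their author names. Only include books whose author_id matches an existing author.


INNER JOIN keeps only books rows whose author_id matches an id in authors. Walk through each book:
  - book 1 (Hollow Hills): author_id=3 -> matches Smith
  - book 2 (The Old House): author_id=NULL, no match -> dropped
  - book 3 (The Iron Gate): author_id=3 -> matches Smith
  - book 4 (Silent Waters): author_id=1 -> matches Walker
  - book 5 (The Long Road): author_id=3 -> matches Smith
  - book 6 (River Crossing): author_id=2 -> matches Hill
  - book 7 (Stone Bridges): author_id=2 -> matches Hill
So 1 of 7 rows is dropped.

SQL:
SELECT a.title, b.name AS author
FROM books a
INNER JOIN authors b ON a.author_id = b.id

Result:
title          | author
---------------+-------
Hollow Hills   | Smith 
The Iron Gate  | Smith 
Silent Waters  | Walker
The Long Road  | Smith 
River Crossing | Hill  
Stone Bridges  | Hill  


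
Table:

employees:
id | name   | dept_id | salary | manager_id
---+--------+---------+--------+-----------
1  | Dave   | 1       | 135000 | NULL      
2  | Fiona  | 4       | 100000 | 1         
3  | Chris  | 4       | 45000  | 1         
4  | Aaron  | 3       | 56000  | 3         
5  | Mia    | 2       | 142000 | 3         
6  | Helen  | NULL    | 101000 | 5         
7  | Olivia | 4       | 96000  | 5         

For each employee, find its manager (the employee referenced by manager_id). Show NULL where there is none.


This is a self-join: employees is joined to a second copy of itself, matching each row's manager_id to another row's id. Use LEFT JOIN so rows with manager_id=NULL are kept.
  - employee 1 (Dave): manager_id=NULL -> NULL
  - employee 2 (Fiona): manager_id=1 -> Dave
  - employee 3 (Chris): manager_id=1 -> Dave
  - employee 4 (Aaron): manager_id=3 -> Chris
  - employee 5 (Mia): manager_id=3 -> Chris
  - employee 6 (Helen): manager_id=5 -> Mia
  - employee 7 (Olivia): manager_id=5 -> Mia

SQL:
SELECT a.name AS item, b.name AS manager
FROM employees a
LEFT JOIN employees b ON a.manager_id = b.id

Result:
item   | manager
-------+--------
Dave   | NULL   
Fiona  | Dave   
Chris  | Dave   
Aaron  | Chris  
Mia    | Chris  
Helen  | Mia    
Olivia | Mia    


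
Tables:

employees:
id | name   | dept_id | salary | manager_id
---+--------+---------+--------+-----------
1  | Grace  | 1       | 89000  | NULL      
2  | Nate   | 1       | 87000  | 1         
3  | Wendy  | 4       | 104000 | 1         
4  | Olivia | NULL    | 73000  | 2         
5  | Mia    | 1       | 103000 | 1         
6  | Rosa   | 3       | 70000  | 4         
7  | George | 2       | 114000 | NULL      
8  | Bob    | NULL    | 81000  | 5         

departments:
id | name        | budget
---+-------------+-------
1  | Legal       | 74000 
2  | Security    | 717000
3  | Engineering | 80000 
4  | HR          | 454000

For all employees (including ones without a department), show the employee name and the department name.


LEFT JOIN keeps every row from employees (the left table); where dept_id has no match in departments, the department columns become NULL. Walk through each employee:
  - employee 1 (Grace): dept_id=1 -> matches Legal
  - employee 2 (Nate): dept_id=1 -> matches Legal
  - employee 3 (Wendy): dept_id=4 -> matches HR
  - employee 4 (Olivia): dept_id=NULL, no match -> kept with NULL
  - employee 5 (Mia): dept_id=1 -> matches Legal
  - employee 6 (Rosa): dept_id=3 -> matches Engineering
  - employee 7 (George): dept_id=2 -> matches Security
  - employee 8 (Bob): dept_id=NULL, no match -> kept with NULL
All 8 rows appear; 2 have NULL department.

SQL:
SELECT a.name, b.name AS department
FROM employees a
LEFT JOIN departments b ON a.dept_id = b.id

Result:
name   | department 
-------+------------
Grace  | Legal      
Nate   | Legal      
Wendy  | HR         
Olivia | NULL       
Mia    | Legal      
Rosa   | Engineering
George | Security   
Bob    | NULL       


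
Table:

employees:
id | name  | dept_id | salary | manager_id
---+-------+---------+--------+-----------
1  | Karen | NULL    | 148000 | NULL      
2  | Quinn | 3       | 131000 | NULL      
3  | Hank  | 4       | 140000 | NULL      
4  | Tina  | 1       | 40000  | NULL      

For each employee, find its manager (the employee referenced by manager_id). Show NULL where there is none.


This is a self-join: employees is joined to a second copy of itself, matching each row's manager_id to another row's id. Use LEFT JOIN so rows with manager_id=NULL are kept.
  - employee 1 (Karen): manager_id=NULL -> NULL
  - employee 2 (Quinn): manager_id=NULL -> NULL
  - employee 3 (Hank): manager_id=NULL -> NULL
  - employee 4 (Tina): manager_id=NULL -> NULL

SQL:
SELECT a.name AS item, b.name AS manager
FROM employees a
LEFT JOIN employees b ON a.manager_id = b.id

Result:
item  | manager
------+--------
Karen | NULL   
Quinn | NULL   
Hank  | NULL   
Tina  | NULL   


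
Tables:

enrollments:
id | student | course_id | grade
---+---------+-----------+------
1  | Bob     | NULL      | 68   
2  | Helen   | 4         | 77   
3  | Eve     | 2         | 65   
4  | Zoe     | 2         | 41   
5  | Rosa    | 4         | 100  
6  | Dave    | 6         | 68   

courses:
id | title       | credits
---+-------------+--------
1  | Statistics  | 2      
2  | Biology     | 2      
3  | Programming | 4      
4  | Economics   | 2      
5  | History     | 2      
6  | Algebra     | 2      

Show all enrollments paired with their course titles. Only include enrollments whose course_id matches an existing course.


INNER JOIN keeps only enrollments rows whose course_id matches an id in courses. Walk through each enrollment:
  - enrollment 1 (Bob): course_id=NULL, no match -> dropped
  - enrollment 2 (Helen): course_id=4 -> matches Economics
  - enrollment 3 (Eve): course_id=2 -> matches Biology
  - enrollment 4 (Zoe): course_id=2 -> matches Biology
  - enrollment 5 (Rosa): course_id=4 -> matches Economics
  - enrollment 6 (Dave): course_id=6 -> matches Algebra
So 1 of 6 rows is dropped.

SQL:
SELECT a.student, b.title AS course
FROM enrollments a
INNER JOIN courses b ON a.course_id = b.id

Result:
student | course   
--------+----------
Helen   | Economics
Eve     | Biology  
Zoe     | Biology  
Rosa    | Economics
Dave    | Algebra  


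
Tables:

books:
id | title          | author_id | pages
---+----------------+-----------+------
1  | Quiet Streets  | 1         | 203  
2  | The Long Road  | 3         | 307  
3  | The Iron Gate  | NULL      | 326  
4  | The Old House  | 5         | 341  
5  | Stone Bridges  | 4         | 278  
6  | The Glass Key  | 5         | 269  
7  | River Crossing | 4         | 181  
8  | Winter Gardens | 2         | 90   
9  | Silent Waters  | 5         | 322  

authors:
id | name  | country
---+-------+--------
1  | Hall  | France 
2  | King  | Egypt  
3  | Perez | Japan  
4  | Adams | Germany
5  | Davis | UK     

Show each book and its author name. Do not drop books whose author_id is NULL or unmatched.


LEFT JOIN keeps every row from books (the left table); where author_id has no match in authors, the author columns become NULL. Walk through each book:
  - book 1 (Quiet Streets): author_id=1 -> matches Hall
  - book 2 (The Long Road): author_id=3 -> matches Perez
  - book 3 (The Iron Gate): author_id=NULL, no match -> kept with NULL
  - book 4 (The Old House): author_id=5 -> matches Davis
  - book 5 (Stone Bridges): author_id=4 -> matches Adams
  - book 6 (The Glass Key): author_id=5 -> matches Davis
  - book 7 (River Crossing): author_id=4 -> matches Adams
  - book 8 (Winter Gardens): author_id=2 -> matches King
  - book 9 (Silent Waters): author_id=5 -> matches Davis
All 9 rows appear; 1 has NULL author.

SQL:
SELECT a.title, b.name AS author
FROM books a
LEFT JOIN authors b ON a.author_id = b.id

Result:
title          | author
---------------+-------
Quiet Streets  | Hall  
The Long Road  | Perez 
The Iron Gate  | NULL  
The Old House  | Davis 
Stone Bridges  | Adams 
The Glass Key  | Davis 
River Crossing | Adams 
Winter Gardens | King  
Silent Waters  | Davis 


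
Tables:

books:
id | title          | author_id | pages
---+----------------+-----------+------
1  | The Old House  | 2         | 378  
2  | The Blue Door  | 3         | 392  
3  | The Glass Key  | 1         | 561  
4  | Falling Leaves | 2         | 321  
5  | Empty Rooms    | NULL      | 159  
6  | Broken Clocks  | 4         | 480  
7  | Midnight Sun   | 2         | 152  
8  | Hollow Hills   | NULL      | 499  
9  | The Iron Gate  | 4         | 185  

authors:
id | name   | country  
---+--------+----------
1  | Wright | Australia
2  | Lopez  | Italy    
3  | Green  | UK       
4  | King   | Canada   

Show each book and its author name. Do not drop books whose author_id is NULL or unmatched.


LEFT JOIN keeps every row from books (the left table); where author_id has no match in authors, the author columns become NULL. Walk through each book:
  - book 1 (The Old House): author_id=2 -> matches Lopez
  - book 2 (The Blue Door): author_id=3 -> matches Green
  - book 3 (The Glass Key): author_id=1 -> matches Wright
  - book 4 (Falling Leaves): author_id=2 -> matches Lopez
  - book 5 (Empty Rooms): author_id=NULL, no match -> kept with NULL
  - book 6 (Broken Clocks): author_id=4 -> matches King
  - book 7 (Midnight Sun): author_id=2 -> matches Lopez
  - book 8 (Hollow Hills): author_id=NULL, no match -> kept with NULL
  - book 9 (The Iron Gate): author_id=4 -> matches King
All 9 rows appear; 2 have NULL author.

SQL:
SELECT a.title, b.name AS author
FROM books a
LEFT JOIN authors b ON a.author_id = b.id

Result:
title          | author
---------------+-------
The Old House  | Lopez 
The Blue Door  | Green 
The Glass Key  | Wright
Falling Leaves | Lopez 
Empty Rooms    | NULL  
Broken Clocks  | King  
Midnight Sun   | Lopez 
Hollow Hills   | NULL  
The Iron Gate  | King  


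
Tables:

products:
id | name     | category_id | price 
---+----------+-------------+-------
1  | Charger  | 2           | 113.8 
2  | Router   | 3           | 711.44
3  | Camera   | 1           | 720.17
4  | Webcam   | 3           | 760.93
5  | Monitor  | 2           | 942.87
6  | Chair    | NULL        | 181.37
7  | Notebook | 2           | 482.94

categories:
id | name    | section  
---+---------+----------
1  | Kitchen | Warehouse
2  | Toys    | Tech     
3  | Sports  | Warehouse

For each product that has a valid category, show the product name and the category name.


INNER JOIN keeps only products rows whose category_id matches an id in categories. Walk through each product:
  - product 1 (Charger): category_id=2 -> matches Toys
  - product 2 (Router): category_id=3 -> matches Sports
  - product 3 (Camera): category_id=1 -> matches Kitchen
  - product 4 (Webcam): category_id=3 -> matches Sports
  - product 5 (Monitor): category_id=2 -> matches Toys
  - product 6 (Chair): category_id=NULL, no match -> dropped
  - product 7 (Notebook): category_id=2 -> matches Toys
So 1 of 7 rows is dropped.

SQL:
SELECT a.name, b.name AS category
FROM products a
INNER JOIN categories b ON a.category_id = b.id

Result:
name     | category
---------+---------
Charger  | Toys    
Router   | Sports  
Camera   | Kitchen 
Webcam   | Sports  
Monitor  | Toys    
Notebook | Toys    


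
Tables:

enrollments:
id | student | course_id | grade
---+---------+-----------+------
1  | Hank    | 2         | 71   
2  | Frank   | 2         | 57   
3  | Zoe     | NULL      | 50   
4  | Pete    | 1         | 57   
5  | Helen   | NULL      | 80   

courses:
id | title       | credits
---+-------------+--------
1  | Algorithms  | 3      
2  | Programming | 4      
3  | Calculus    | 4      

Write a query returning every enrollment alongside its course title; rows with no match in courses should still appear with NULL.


LEFT JOIN keeps every row from enrollments (the left table); where course_id has no match in courses, the course columns become NULL. Walk through each enrollment:
  - enrollment 1 (Hank): course_id=2 -> matches Programming
  - enrollment 2 (Frank): course_id=2 -> matches Programming
  - enrollment 3 (Zoe): course_id=NULL, no match -> kept with NULL
  - enrollment 4 (Pete): course_id=1 -> matches Algorithms
  - enrollment 5 (Helen): course_id=NULL, no match -> kept with NULL
All 5 rows appear; 2 have NULL course.

SQL:
SELECT a.student, b.title AS course
FROM enrollments a
LEFT JOIN courses b ON a.course_id = b.id

Result:
student | course     
--------+------------
Hank    | Programming
Frank   | Programming
Zoe     | NULL       
Pete    | Algorithms 
Helen   | NULL       


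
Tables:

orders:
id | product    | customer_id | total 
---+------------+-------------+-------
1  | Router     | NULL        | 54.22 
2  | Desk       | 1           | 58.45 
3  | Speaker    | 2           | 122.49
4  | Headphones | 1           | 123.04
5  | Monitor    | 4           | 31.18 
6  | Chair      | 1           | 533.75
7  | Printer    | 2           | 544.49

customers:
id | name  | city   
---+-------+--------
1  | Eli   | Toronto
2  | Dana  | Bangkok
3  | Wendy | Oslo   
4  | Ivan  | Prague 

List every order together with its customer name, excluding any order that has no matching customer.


INNER JOIN keeps only orders rows whose customer_id matches an id in customers. Walk through each order:
  - order 1 (Router): customer_id=NULL, no match -> dropped
  - order 2 (Desk): customer_id=1 -> matches Eli
  - order 3 (Speaker): customer_id=2 -> matches Dana
  - order 4 (Headphones): customer_id=1 -> matches Eli
  - order 5 (Monitor): customer_id=4 -> matches Ivan
  - order 6 (Chair): customer_id=1 -> matches Eli
  - order 7 (Printer): customer_id=2 -> matches Dana
So 1 of 7 rows is dropped.

SQL:
SELECT a.product, b.name AS customer
FROM orders a
INNER JOIN customers b ON a.customer_id = b.id

Result:
product    | customer
-----------+---------
Desk       | Eli     
Speaker    | Dana    
Headphones | Eli     
Monitor    | Ivan    
Chair      | Eli     
Printer    | Dana    


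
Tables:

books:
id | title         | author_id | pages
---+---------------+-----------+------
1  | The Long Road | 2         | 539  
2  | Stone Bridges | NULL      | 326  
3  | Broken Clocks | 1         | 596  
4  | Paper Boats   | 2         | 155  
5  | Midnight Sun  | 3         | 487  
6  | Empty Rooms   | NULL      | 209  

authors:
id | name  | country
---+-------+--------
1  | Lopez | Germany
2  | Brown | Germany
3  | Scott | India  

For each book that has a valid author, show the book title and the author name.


INNER JOIN keeps only books rows whose author_id matches an id in authors. Walk through each book:
  - book 1 (The Long Road): author_id=2 -> matches Brown
  - book 2 (Stone Bridges): author_id=NULL, no match -> dropped
  - book 3 (Broken Clocks): author_id=1 -> matches Lopez
  - book 4 (Paper Boats): author_id=2 -> matches Brown
  - book 5 (Midnight Sun): author_id=3 -> matches Scott
  - book 6 (Empty Rooms): author_id=NULL, no match -> dropped
So 2 of 6 rows are dropped.

SQL:
SELECT a.title, b.name AS author
FROM books a
INNER JOIN authors b ON a.author_id = b.id

Result:
title         | author
--------------+-------
The Long Road | Brown 
Broken Clocks | Lopez 
Paper Boats   | Brown 
Midnight Sun  | Scott 


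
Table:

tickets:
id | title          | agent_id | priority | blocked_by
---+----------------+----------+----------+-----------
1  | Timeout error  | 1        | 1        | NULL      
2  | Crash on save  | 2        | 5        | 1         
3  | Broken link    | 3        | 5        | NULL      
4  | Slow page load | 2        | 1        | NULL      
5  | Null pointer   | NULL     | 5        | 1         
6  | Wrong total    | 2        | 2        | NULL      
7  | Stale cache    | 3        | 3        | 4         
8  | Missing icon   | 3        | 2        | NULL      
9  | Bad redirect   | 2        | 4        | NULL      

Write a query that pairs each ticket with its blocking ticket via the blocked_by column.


This is a self-join: tickets is joined to a second copy of itself, matching each row's blocked_by to another row's id. Use LEFT JOIN so rows with blocked_by=NULL are kept.
  - ticket 1 (Timeout error): blocked_by=NULL -> NULL
  - ticket 2 (Crash on save): blocked_by=1 -> Timeout error
  - ticket 3 (Broken link): blocked_by=NULL -> NULL
  - ticket 4 (Slow page load): blocked_by=NULL -> NULL
  - ticket 5 (Null pointer): blocked_by=1 -> Timeout error
  - ticket 6 (Wrong total): blocked_by=NULL -> NULL
  - ticket 7 (Stale cache): blocked_by=4 -> Slow page load
  - ticket 8 (Missing icon): blocked_by=NULL -> NULL
  - ticket 9 (Bad redirect): blocked_by=NULL -> NULL

SQL:
SELECT a.title AS item, b.title AS blocked_by
FROM tickets a
LEFT JOIN tickets b ON a.blocked_by = b.id

Result:
item           | blocked_by    
---------------+---------------
Timeout error  | NULL          
Crash on save  | Timeout error 
Broken link    | NULL          
Slow page load | NULL          
Null pointer   | Timeout error 
Wrong total    | NULL          
Stale cache    | Slow page load
Missing icon   | NULL          
Bad redirect   | NULL          


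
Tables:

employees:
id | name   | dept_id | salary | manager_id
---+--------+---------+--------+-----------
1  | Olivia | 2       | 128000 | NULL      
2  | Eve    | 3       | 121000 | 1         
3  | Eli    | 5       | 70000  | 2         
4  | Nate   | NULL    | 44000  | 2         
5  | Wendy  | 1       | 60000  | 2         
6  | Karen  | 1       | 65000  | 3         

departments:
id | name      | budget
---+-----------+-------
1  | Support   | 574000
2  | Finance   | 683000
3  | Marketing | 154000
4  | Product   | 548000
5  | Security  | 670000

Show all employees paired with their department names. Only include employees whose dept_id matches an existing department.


INNER JOIN keeps only employees rows whose dept_id matches an id in departments. Walk through each employee:
  - employee 1 (Olivia): dept_id=2 -> matches Finance
  - employee 2 (Eve): dept_id=3 -> matches Marketing
  - employee 3 (Eli): dept_id=5 -> matches Security
  - employee 4 (Nate): dept_id=NULL, no match -> dropped
  - employee 5 (Wendy): dept_id=1 -> matches Support
  - employee 6 (Karen): dept_id=1 -> matches Support
So 1 of 6 rows is dropped.

SQL:
SELECT a.name, b.name AS department
FROM employees a
INNER JOIN departments b ON a.dept_id = b.id

Result:
name   | department
-------+-----------
Olivia | Finance   
Eve    | Marketing 
Eli    | Security  
Wendy  | Support   
Karen  | Support   


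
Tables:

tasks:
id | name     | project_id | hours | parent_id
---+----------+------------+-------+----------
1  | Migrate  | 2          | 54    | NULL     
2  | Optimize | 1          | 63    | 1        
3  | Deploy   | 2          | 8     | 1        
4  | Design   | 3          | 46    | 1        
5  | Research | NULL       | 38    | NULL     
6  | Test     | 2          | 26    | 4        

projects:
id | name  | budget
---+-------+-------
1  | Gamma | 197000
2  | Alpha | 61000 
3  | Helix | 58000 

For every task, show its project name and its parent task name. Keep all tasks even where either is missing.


Two LEFT JOINs from the same base table tasks: one to projects via project_id, one to tasks itself via parent_id. Both are LEFT so every task is preserved.
Match against projects:
  - task 1 (Migrate): project_id=2 -> matches Alpha
  - task 2 (Optimize): project_id=1 -> matches Gamma
  - task 3 (Deploy): project_id=2 -> matches Alpha
  - task 4 (Design): project_id=3 -> matches Helix
  - task 5 (Research): project_id=NULL, no match -> kept with NULL
  - task 6 (Test): project_id=2 -> matches Alpha
Match against tasks (self):
  - task 1 (Migrate): parent_id=NULL -> NULL
  - task 2 (Optimize): parent_id=1 -> Migrate
  - task 3 (Deploy): parent_id=1 -> Migrate
  - task 4 (Design): parent_id=1 -> Migrate
  - task 5 (Research): parent_id=NULL -> NULL
  - task 6 (Test): parent_id=4 -> Design

SQL:
SELECT a.name, b.name AS project, c.name AS parent
FROM tasks a
LEFT JOIN projects b ON a.project_id = b.id
LEFT JOIN tasks c ON a.parent_id = c.id

Result:
name     | project | parent 
---------+---------+--------
Migrate  | Alpha   | NULL   
Optimize | Gamma   | Migrate
Deploy   | Alpha   | Migrate
Design   | Helix   | Migrate
Research | NULL    | NULL   
Test     | Alpha   | Design 


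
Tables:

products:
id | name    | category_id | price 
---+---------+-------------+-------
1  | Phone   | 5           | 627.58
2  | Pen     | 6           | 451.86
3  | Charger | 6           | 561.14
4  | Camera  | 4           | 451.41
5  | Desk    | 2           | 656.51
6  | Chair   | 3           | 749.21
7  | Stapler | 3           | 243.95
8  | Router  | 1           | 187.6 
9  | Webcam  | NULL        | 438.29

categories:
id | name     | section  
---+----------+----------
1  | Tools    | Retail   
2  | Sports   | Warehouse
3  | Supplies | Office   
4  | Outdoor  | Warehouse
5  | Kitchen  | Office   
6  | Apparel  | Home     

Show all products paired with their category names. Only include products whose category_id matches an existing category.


INNER JOIN keeps only products rows whose category_id matches an id in categories. Walk through each product:
  - product 1 (Phone): category_id=5 -> matches Kitchen
  - product 2 (Pen): category_id=6 -> matches Apparel
  - product 3 (Charger): category_id=6 -> matches Apparel
  - product 4 (Camera): category_id=4 -> matches Outdoor
  - product 5 (Desk): category_id=2 -> matches Sports
  - product 6 (Chair): category_id=3 -> matches Supplies
  - product 7 (Stapler): category_id=3 -> matches Supplies
  - product 8 (Router): category_id=1 -> matches Tools
  - product 9 (Webcam): category_id=NULL, no match -> dropped
So 1 of 9 rows is dropped.

SQL:
SELECT a.name, b.name AS category
FROM products a
INNER JOIN categories b ON a.category_id = b.id

Result:
name    | category
--------+---------
Phone   | Kitchen 
Pen     | Apparel 
Charger | Apparel 
Camera  | Outdoor 
Desk    | Sports  
Chair   | Supplies
Stapler | Supplies
Router  | Tools   


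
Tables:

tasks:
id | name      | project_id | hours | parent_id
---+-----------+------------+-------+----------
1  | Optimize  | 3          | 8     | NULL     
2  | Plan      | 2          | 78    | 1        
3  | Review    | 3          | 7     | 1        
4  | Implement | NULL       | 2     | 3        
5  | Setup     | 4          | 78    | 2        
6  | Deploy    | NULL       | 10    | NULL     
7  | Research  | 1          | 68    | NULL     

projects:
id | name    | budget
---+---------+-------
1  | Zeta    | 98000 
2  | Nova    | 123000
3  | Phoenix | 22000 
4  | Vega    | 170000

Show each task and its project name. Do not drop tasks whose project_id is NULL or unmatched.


LEFT JOIN keeps every row from tasks (the left table); where project_id has no match in projects, the project columns become NULL. Walk through each task:
  - task 1 (Optimize): project_id=3 -> matches Phoenix
  - task 2 (Plan): project_id=2 -> matches Nova
  - task 3 (Review): project_id=3 -> matches Phoenix
  - task 4 (Implement): project_id=NULL, no match -> kept with NULL
  - task 5 (Setup): project_id=4 -> matches Vega
  - task 6 (Deploy): project_id=NULL, no match -> kept with NULL
  - task 7 (Research): project_id=1 -> matches Zeta
All 7 rows appear; 2 have NULL project.

SQL:
SELECT a.name, b.name AS project
FROM tasks a
LEFT JOIN projects b ON a.project_id = b.id

Result:
name      | project
----------+--------
Optimize  | Phoenix
Plan      | Nova   
Review    | Phoenix
Implement | NULL   
Setup     | Vega   
Deploy    | NULL   
Research  | Zeta   


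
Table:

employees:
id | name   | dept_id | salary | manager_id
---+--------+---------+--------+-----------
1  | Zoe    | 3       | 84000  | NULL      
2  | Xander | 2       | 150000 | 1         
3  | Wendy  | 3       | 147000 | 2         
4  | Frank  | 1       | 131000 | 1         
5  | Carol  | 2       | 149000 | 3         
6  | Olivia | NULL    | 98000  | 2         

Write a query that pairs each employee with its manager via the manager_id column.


This is a self-join: employees is joined to a second copy of itself, matching each row's manager_id to another row's id. Use LEFT JOIN so rows with manager_id=NULL are kept.
  - employee 1 (Zoe): manager_id=NULL -> NULL
  - employee 2 (Xander): manager_id=1 -> Zoe
  - employee 3 (Wendy): manager_id=2 -> Xander
  - employee 4 (Frank): manager_id=1 -> Zoe
  - employee 5 (Carol): manager_id=3 -> Wendy
  - employee 6 (Olivia): manager_id=2 -> Xander

SQL:
SELECT a.name AS item, b.name AS manager
FROM employees a
LEFT JOIN employees b ON a.manager_id = b.id

Result:
item   | manager
-------+--------
Zoe    | NULL   
Xander | Zoe    
Wendy  | Xander 
Frank  | Zoe    
Carol  | Wendy  
Olivia | Xander 


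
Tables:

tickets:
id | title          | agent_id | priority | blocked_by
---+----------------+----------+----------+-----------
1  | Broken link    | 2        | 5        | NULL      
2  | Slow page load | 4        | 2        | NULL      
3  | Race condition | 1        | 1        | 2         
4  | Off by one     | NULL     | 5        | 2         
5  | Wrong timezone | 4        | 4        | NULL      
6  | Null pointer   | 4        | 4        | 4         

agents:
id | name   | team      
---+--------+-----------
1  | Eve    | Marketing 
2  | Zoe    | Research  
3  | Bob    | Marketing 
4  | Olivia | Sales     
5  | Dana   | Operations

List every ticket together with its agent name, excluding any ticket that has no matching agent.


INNER JOIN keeps only tickets rows whose agent_id matches an id in agents. Walk through each ticket:
  - ticket 1 (Broken link): agent_id=2 -> matches Zoe
  - ticket 2 (Slow page load): agent_id=4 -> matches Olivia
  - ticket 3 (Race condition): agent_id=1 -> matches Eve
  - ticket 4 (Off by one): agent_id=NULL, no match -> dropped
  - ticket 5 (Wrong timezone): agent_id=4 -> matches Olivia
  - ticket 6 (Null pointer): agent_id=4 -> matches Olivia
So 1 of 6 rows is dropped.

SQL:
SELECT a.title, b.name AS agent
FROM tickets a
INNER JOIN agents b ON a.agent_id = b.id

Result:
title          | agent 
---------------+-------
Broken link    | Zoe   
Slow page load | Olivia
Race condition | Eve   
Wrong timezone | Olivia
Null pointer   | Olivia


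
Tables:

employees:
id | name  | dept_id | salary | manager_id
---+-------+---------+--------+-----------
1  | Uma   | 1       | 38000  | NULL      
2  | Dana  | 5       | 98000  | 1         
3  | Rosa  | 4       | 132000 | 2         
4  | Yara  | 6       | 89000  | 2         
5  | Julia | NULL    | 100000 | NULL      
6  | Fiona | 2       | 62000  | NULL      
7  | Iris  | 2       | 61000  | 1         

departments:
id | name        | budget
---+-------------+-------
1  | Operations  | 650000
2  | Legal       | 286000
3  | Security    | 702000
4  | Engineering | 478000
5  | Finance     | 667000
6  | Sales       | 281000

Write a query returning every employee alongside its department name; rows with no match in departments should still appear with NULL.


LEFT JOIN keeps every row from employees (the left table); where dept_id has no match in departments, the department columns become NULL. Walk through each employee:
  - employee 1 (Uma): dept_id=1 -> matches Operations
  - employee 2 (Dana): dept_id=5 -> matches Finance
  - employee 3 (Rosa): dept_id=4 -> matches Engineering
  - employee 4 (Yara): dept_id=6 -> matches Sales
  - employee 5 (Julia): dept_id=NULL, no match -> kept with NULL
  - employee 6 (Fiona): dept_id=2 -> matches Legal
  - employee 7 (Iris): dept_id=2 -> matches Legal
All 7 rows appear; 1 has NULL department.

SQL:
SELECT a.name, b.name AS department
FROM employees a
LEFT JOIN departments b ON a.dept_id = b.id

Result:
name  | department 
------+------------
Uma   | Operations 
Dana  | Finance    
Rosa  | Engineering
Yara  | Sales      
Julia | NULL       
Fiona | Legal      
Iris  | Legal      


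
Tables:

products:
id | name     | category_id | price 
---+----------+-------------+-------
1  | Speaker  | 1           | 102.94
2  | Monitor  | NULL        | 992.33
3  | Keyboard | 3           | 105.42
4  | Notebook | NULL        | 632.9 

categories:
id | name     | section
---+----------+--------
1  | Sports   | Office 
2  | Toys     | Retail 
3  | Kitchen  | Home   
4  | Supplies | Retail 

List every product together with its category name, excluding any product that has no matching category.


INNER JOIN keeps only products rows whose category_id matches an id in categories. Walk through each product:
  - product 1 (Speaker): category_id=1 -> matches Sports
  - product 2 (Monitor): category_id=NULL, no match -> dropped
  - product 3 (Keyboard): category_id=3 -> matches Kitchen
  - product 4 (Notebook): category_id=NULL, no match -> dropped
So 2 of 4 rows are dropped.

SQL:
SELECT a.name, b.name AS category
FROM products a
INNER JOIN categories b ON a.category_id = b.id

Result:
name     | category
---------+---------
Speaker  | Sports  
Keyboard | Kitchen 


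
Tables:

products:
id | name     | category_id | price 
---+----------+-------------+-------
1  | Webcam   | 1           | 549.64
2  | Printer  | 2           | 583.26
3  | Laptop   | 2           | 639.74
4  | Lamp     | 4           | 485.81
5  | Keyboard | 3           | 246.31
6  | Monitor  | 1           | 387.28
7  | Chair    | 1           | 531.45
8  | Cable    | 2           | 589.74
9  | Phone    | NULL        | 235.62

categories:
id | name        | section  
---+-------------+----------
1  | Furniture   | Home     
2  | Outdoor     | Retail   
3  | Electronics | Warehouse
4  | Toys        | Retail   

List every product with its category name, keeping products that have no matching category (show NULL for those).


LEFT JOIN keeps every row from products (the left table); where category_id has no match in categories, the category columns become NULL. Walk through each product:
  - product 1 (Webcam): category_id=1 -> matches Furniture
  - product 2 (Printer): category_id=2 -> matches Outdoor
  - product 3 (Laptop): category_id=2 -> matches Outdoor
  - product 4 (Lamp): category_id=4 -> matches Toys
  - product 5 (Keyboard): category_id=3 -> matches Electronics
  - product 6 (Monitor): category_id=1 -> matches Furniture
  - product 7 (Chair): category_id=1 -> matches Furniture
  - product 8 (Cable): category_id=2 -> matches Outdoor
  - product 9 (Phone): category_id=NULL, no match -> kept with NULL
All 9 rows appear; 1 has NULL category.

SQL:
SELECT a.name, b.name AS category
FROM products a
LEFT JOIN categories b ON a.category_id = b.id

Result:
name     | category   
---------+------------
Webcam   | Furniture  
Printer  | Outdoor    
Laptop   | Outdoor    
Lamp     | Toys       
Keyboard | Electronics
Monitor  | Furniture  
Chair    | Furniture  
Cable    | Outdoor    
Phone    | NULL       


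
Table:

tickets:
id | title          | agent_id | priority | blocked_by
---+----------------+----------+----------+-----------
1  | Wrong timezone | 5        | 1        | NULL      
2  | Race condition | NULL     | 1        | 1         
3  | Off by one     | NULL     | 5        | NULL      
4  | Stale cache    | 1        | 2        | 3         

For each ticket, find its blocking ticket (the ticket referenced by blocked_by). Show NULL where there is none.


This is a self-join: tickets is joined to a second copy of itself, matching each row's blocked_by to another row's id. Use LEFT JOIN so rows with blocked_by=NULL are kept.
  - ticket 1 (Wrong timezone): blocked_by=NULL -> NULL
  - ticket 2 (Race condition): blocked_by=1 -> Wrong timezone
  - ticket 3 (Off by one): blocked_by=NULL -> NULL
  - ticket 4 (Stale cache): blocked_by=3 -> Off by one

SQL:
SELECT a.title AS item, b.title AS blocked_by
FROM tickets a
LEFT JOIN tickets b ON a.blocked_by = b.id

Result:
item           | blocked_by    
---------------+---------------
Wrong timezone | NULL          
Race condition | Wrong timezone
Off by one     | NULL          
Stale cache    | Off by one    
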